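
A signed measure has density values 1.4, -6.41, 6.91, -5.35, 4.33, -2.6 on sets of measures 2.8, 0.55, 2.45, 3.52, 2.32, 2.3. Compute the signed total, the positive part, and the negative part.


Step 1: Compute signed measure on each set:
  Set 1: 1.4 * 2.8 = 3.92
  Set 2: -6.41 * 0.55 = -3.5255
  Set 3: 6.91 * 2.45 = 16.9295
  Set 4: -5.35 * 3.52 = -18.832
  Set 5: 4.33 * 2.32 = 10.0456
  Set 6: -2.6 * 2.3 = -5.98
Step 2: Total signed measure = (3.92) + (-3.5255) + (16.9295) + (-18.832) + (10.0456) + (-5.98)
     = 2.5576
Step 3: Positive part mu+(X) = sum of positive contributions = 30.8951
Step 4: Negative part mu-(X) = |sum of negative contributions| = 28.3375


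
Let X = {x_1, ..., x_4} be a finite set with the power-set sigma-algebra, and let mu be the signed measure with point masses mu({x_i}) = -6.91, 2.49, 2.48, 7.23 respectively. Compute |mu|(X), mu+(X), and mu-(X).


Step 1: Every measurable set is a union of atoms (the cells / points), so a Hahn decomposition is
  obtained by grouping atoms by sign: P = union of atoms with mu > 0, N = union of the remaining atoms.
  Atoms in P (indices): 2, 3, 4;  atoms in N (indices): 1
  Positive values: 2.49, 2.48, 7.23
  Negative values: -6.91
Step 2: mu+(X) = mu(P) = sum of positive atom values = 12.2
Step 3: mu-(X) = -mu(N) = sum of |negative atom values| = 6.91
Step 4: |mu|(X) = mu+(X) + mu-(X) = 12.2 + 6.91 = 19.11


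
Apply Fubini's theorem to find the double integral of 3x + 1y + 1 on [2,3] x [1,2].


By Fubini, integrate in x first, then y.
Step 1: Fix y, integrate over x in [2,3]:
  integral(3x + 1y + 1, x=2..3)
  = 3*(3^2 - 2^2)/2 + (1y + 1)*(3 - 2)
  = 7.5 + (1y + 1)*1
  = 7.5 + 1y + 1
  = 8.5 + 1y
Step 2: Integrate over y in [1,2]:
  integral(8.5 + 1y, y=1..2)
  = 8.5*1 + 1*(2^2 - 1^2)/2
  = 8.5 + 1.5
  = 10


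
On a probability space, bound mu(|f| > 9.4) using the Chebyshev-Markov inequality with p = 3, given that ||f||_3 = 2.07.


Chebyshev/Markov inequality: mu(|f| > eps) <= (||f||_p / eps)^p
Step 1: ||f||_3 / eps = 2.07 / 9.4 = 0.220213
Step 2: Raise to power p = 3:
  (0.220213)^3 = 0.010679
Step 3: Therefore mu(|f| > 9.4) <= 0.010679


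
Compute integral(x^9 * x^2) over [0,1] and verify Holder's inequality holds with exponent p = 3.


Step 1: Exact integral of f*g = integral(x^11, 0, 1) = 1/12
     = 0.083333
Step 2: Holder bound with p=3, q=1.5:
  ||f||_p = (integral x^27 dx)^(1/3) = (1/28)^(1/3) = 0.329317
  ||g||_q = (integral x^3 dx)^(1/1.5) = (1/4)^(1/1.5) = 0.39685
Step 3: Holder bound = ||f||_p * ||g||_q = 0.329317 * 0.39685 = 0.130689
Verification: 0.083333 <= 0.130689 (Holder holds)


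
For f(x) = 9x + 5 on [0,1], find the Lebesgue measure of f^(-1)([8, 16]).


f^(-1)([8, 16]) = {x : 8 <= 9x + 5 <= 16}
Solving: (8 - 5)/9 <= x <= (16 - 5)/9
= [0.333333, 1.222222]
Intersecting with [0,1]: [0.333333, 1]
Measure = 1 - 0.333333 = 0.666667


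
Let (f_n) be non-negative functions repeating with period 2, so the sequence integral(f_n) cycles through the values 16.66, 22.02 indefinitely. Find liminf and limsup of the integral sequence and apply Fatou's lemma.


The sequence (integral(f_n)) is periodic with period 2, repeating the values 16.66, 22.02 indefinitely.
Step 1: For a periodic sequence, every tail (a_m, a_(m+1), ...) contains all 2 period values infinitely often.
Step 2: Hence inf of every tail = min of the period values = min(16.66, 22.02) = 16.66.
        liminf_n integral(f_n) = sup over m of (inf of tail from m) = 16.66.
Step 3: Similarly sup of every tail = max of the period values = 22.02.
        limsup_n integral(f_n) = 22.02.
Step 4: Fatou's lemma: integral(liminf_n f_n) <= liminf_n integral(f_n) = 16.66.
        So the integral of the pointwise liminf is at most 16.66.


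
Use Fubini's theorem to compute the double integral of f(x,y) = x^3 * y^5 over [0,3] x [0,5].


By Fubini's theorem, the double integral factors as a product of single integrals:
Step 1: integral_0^3 x^3 dx = [x^4/4] from 0 to 3
     = 3^4/4 = 20.25
Step 2: integral_0^5 y^5 dy = [y^6/6] from 0 to 5
     = 5^6/6 = 2604.166667
Step 3: Double integral = 20.25 * 2604.166667 = 52734.375


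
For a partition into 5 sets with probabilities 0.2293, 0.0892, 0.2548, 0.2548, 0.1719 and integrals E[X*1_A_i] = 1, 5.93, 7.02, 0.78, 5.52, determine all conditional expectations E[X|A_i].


For each cell A_i: E[X|A_i] = E[X*1_A_i] / P(A_i)
Step 1: E[X|A_1] = 1 / 0.2293 = 4.361099
Step 2: E[X|A_2] = 5.93 / 0.0892 = 66.479821
Step 3: E[X|A_3] = 7.02 / 0.2548 = 27.55102
Step 4: E[X|A_4] = 0.78 / 0.2548 = 3.061224
Step 5: E[X|A_5] = 5.52 / 0.1719 = 32.111693
Verification: E[X] = sum E[X*1_A_i] = 1 + 5.93 + 7.02 + 0.78 + 5.52 = 20.25


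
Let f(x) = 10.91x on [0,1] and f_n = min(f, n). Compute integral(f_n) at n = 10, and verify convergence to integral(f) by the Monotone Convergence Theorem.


f(x) = 10.91x on [0,1]; f_n(x) = min(10.91x, n). At n = 10:
Step 1: f(x) reaches 10 at x = 10/10.91 = 0.91659
Step 2: integral(f_10) = integral(10.91x, 0, 0.91659) + integral(10, 0.91659, 1)
       = 10.91*0.91659^2/2 + 10*(1 - 0.91659)
       = 4.582951 + 0.834097
       = 5.417049
Step 3: As n -> infinity, f_n increases to f, so by MCT integral(f_n) -> integral(f) = 10.91/2 = 5.455.
Convergence: integral(f_10) = 5.417049 -> 5.455 as n -> infinity


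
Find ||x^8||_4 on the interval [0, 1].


Step 1: ||f||_4 = (integral_0^1 |x^8|^4 dx)^(1/4)
     = (integral_0^1 x^32 dx)^(1/4)
Step 2: integral_0^1 x^32 dx = [x^33/(33)] from 0 to 1 = 1^33/33
     = 1/33 = 0.030303
Step 3: ||f||_4 = (0.030303)^(1/4) = 0.417226


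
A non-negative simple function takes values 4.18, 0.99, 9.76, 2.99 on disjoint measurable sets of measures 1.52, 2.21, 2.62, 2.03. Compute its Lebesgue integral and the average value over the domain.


Step 1: Integral = sum(value_i * measure_i)
= 4.18*1.52 + 0.99*2.21 + 9.76*2.62 + 2.99*2.03
= 6.3536 + 2.1879 + 25.5712 + 6.0697
= 40.1824
Step 2: Total measure of domain = 1.52 + 2.21 + 2.62 + 2.03 = 8.38
Step 3: Average value = 40.1824 / 8.38 = 4.795036


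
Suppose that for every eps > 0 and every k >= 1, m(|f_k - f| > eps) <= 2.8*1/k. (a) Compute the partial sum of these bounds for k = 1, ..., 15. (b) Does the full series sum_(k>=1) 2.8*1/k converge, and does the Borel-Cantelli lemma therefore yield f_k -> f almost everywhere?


Step 1: List the terms 2.8*1/k for k = 1 to 15:
  k=1: 2.8
  k=2: 1.4
  k=3: 0.933333
  k=4: 0.7
  k=5: 0.56
  k=6: 0.466667
  k=7: 0.4
  k=8: 0.35
  k=9: 0.311111
  k=10: 0.28
  k=11: 0.254545
  k=12: 0.233333
  k=13: 0.215385
  k=14: 0.2
  k=15: 0.186667
Step 2: Partial sum = 2.8 + 1.4 + 0.933333 + 0.7 + 0.56 + 0.466667 + 0.4 + 0.35 + 0.311111 + 0.28 + 0.254545 + 0.233333 + 0.215385 + 0.2 + 0.186667
     = 9.291041
Step 3: The full series sum_(k>=1) 2.8*1/k diverges (harmonic series, p = 1; a nonzero constant multiple of a divergent series diverges).
Step 4: The (first) Borel-Cantelli lemma requires a summable sequence of measures, so it does not apply here;
        from this bound alone no conclusion about a.e. convergence can be drawn (convergence in measure still
        gives an a.e.-convergent subsequence, but not a.e. convergence of the whole sequence).
Conclusion: series diverges; Borel-Cantelli is inconclusive about a.e. convergence of f_k.


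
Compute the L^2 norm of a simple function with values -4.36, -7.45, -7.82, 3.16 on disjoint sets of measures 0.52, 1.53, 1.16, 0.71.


Step 1: Compute |f_i|^2 for each value:
  |-4.36|^2 = 19.0096
  |-7.45|^2 = 55.5025
  |-7.82|^2 = 61.1524
  |3.16|^2 = 9.9856
Step 2: Multiply by measures and sum:
  19.0096 * 0.52 = 9.884992
  55.5025 * 1.53 = 84.918825
  61.1524 * 1.16 = 70.936784
  9.9856 * 0.71 = 7.089776
Sum = 9.884992 + 84.918825 + 70.936784 + 7.089776 = 172.830377
Step 3: Take the p-th root:
||f||_2 = (172.830377)^(1/2) = 13.146497


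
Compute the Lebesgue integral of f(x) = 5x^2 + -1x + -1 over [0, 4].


The Lebesgue integral of a Riemann-integrable function agrees with the Riemann integral.
Antiderivative F(x) = (5/3)x^3 + (-1/2)x^2 + -1x
F(4) = (5/3)*4^3 + (-1/2)*4^2 + -1*4
     = (5/3)*64 + (-1/2)*16 + -1*4
     = 106.666667 + -8 + -4
     = 94.666667
F(0) = 0.0
Integral = F(4) - F(0) = 94.666667 - 0.0 = 94.666667


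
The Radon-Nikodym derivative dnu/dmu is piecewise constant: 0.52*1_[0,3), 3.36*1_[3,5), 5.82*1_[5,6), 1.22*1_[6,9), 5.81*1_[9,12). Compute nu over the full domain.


Integrate each piece of the Radon-Nikodym derivative:
Step 1: integral_0^3 0.52 dx = 0.52*(3-0) = 0.52*3 = 1.56
Step 2: integral_3^5 3.36 dx = 3.36*(5-3) = 3.36*2 = 6.72
Step 3: integral_5^6 5.82 dx = 5.82*(6-5) = 5.82*1 = 5.82
Step 4: integral_6^9 1.22 dx = 1.22*(9-6) = 1.22*3 = 3.66
Step 5: integral_9^12 5.81 dx = 5.81*(12-9) = 5.81*3 = 17.43
Total: 1.56 + 6.72 + 5.82 + 3.66 + 17.43 = 35.19


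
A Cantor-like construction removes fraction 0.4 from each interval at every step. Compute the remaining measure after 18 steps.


Step 1: At each step, fraction remaining = 1 - 0.4 = 0.6
Step 2: After 18 steps, measure = (0.6)^18
Result = 1.015600e-04


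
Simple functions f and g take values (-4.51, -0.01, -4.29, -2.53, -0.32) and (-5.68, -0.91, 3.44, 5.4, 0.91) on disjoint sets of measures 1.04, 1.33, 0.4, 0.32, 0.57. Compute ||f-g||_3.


Step 1: Compute differences f_i - g_i:
  -4.51 - -5.68 = 1.17
  -0.01 - -0.91 = 0.9
  -4.29 - 3.44 = -7.73
  -2.53 - 5.4 = -7.93
  -0.32 - 0.91 = -1.23
Step 2: Compute |diff|^3 * measure for each set:
  |1.17|^3 * 1.04 = 1.601613 * 1.04 = 1.665678
  |0.9|^3 * 1.33 = 0.729 * 1.33 = 0.96957
  |-7.73|^3 * 0.4 = 461.889917 * 0.4 = 184.755967
  |-7.93|^3 * 0.32 = 498.677257 * 0.32 = 159.576722
  |-1.23|^3 * 0.57 = 1.860867 * 0.57 = 1.060694
Step 3: Sum = 348.028631
Step 4: ||f-g||_3 = (348.028631)^(1/3) = 7.034043


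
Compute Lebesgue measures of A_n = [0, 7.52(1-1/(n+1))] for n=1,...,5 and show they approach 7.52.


By continuity of measure from below: if A_n increases to A, then m(A_n) -> m(A).
Here A = [0, 7.52], so m(A) = 7.52
Step 1: a_1 = 7.52*(1 - 1/2) = 3.76, m(A_1) = 3.76
Step 2: a_2 = 7.52*(1 - 1/3) = 5.0133, m(A_2) = 5.0133
Step 3: a_3 = 7.52*(1 - 1/4) = 5.64, m(A_3) = 5.64
Step 4: a_4 = 7.52*(1 - 1/5) = 6.016, m(A_4) = 6.016
Step 5: a_5 = 7.52*(1 - 1/6) = 6.2667, m(A_5) = 6.2667
Limit: m(A_n) -> m([0,7.52]) = 7.52


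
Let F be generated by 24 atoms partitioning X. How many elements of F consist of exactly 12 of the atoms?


Each element of F is a union of some subset of the 24 atoms.
Elements that are unions of exactly 12 atoms correspond to 12-element subsets of the 24 atoms.
Count = C(24, 12) = 24! / (12! * 12!) = 2704156.


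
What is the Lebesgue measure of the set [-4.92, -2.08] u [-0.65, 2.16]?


For pairwise disjoint intervals, m(union) = sum of lengths.
= (-2.08 - -4.92) + (2.16 - -0.65)
= 2.84 + 2.81
= 5.65


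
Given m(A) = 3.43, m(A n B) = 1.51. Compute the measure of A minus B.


m(A \ B) = m(A) - m(A n B)
= 3.43 - 1.51
= 1.92


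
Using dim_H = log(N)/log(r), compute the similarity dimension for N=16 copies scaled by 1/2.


For a self-similar set with N copies scaled by 1/r:
dim_H = log(N)/log(r) = log(16)/log(2)
= 2.772589/0.693147
= 4


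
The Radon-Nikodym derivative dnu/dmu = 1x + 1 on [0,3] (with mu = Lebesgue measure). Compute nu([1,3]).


nu(A) = integral_A (dnu/dmu) dmu = integral_1^3 (1x + 1) dx
Step 1: Antiderivative F(x) = (1/2)x^2 + 1x
Step 2: F(3) = (1/2)*3^2 + 1*3 = 4.5 + 3 = 7.5
Step 3: F(1) = (1/2)*1^2 + 1*1 = 0.5 + 1 = 1.5
Step 4: nu([1,3]) = F(3) - F(1) = 7.5 - 1.5 = 6


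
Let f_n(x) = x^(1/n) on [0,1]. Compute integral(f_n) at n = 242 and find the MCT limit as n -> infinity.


At n = 242: f_242(x) = x^(1/242).
Step 1: integral(x^(1/242), 0, 1) = [x^(1/242+1) / (1/242+1)] from 0 to 1
     = 1 / (1/242 + 1) = 1 / ((242+1)/242) = 242/(242+1)
     = 242/243 = 0.995885
Step 2: As n -> infinity, f_n(x) = x^(1/n) -> 1 for x in (0,1], and f_n is increasing in n.
By MCT, lim_n integral(f_n) = integral(lim_n f_n) = integral(1, 0, 1) = 1.
Step 3: Verify convergence: 242/243 = 0.995885 -> 1


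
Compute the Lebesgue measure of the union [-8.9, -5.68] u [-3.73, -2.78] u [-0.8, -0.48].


For pairwise disjoint intervals, m(union) = sum of lengths.
= (-5.68 - -8.9) + (-2.78 - -3.73) + (-0.48 - -0.8)
= 3.22 + 0.95 + 0.32
= 4.49


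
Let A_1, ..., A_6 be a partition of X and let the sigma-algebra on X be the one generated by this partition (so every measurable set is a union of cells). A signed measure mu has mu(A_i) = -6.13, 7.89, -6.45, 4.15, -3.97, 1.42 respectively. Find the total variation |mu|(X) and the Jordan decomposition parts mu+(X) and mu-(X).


Step 1: Every measurable set is a union of atoms (the cells / points), so a Hahn decomposition is
  obtained by grouping atoms by sign: P = union of atoms with mu > 0, N = union of the remaining atoms.
  Atoms in P (indices): 2, 4, 6;  atoms in N (indices): 1, 3, 5
  Positive values: 7.89, 4.15, 1.42
  Negative values: -6.13, -6.45, -3.97
Step 2: mu+(X) = mu(P) = sum of positive atom values = 13.46
Step 3: mu-(X) = -mu(N) = sum of |negative atom values| = 16.55
Step 4: |mu|(X) = mu+(X) + mu-(X) = 13.46 + 16.55 = 30.01


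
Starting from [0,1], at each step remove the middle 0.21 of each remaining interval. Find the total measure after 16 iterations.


Step 1: At each step, fraction remaining = 1 - 0.21 = 0.79
Step 2: After 16 steps, measure = (0.79)^16
Result = 0.023016


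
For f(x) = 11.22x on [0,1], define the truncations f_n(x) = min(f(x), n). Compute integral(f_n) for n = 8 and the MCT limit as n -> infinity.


f(x) = 11.22x on [0,1]; f_n(x) = min(11.22x, n). At n = 8:
Step 1: f(x) reaches 8 at x = 8/11.22 = 0.713012
Step 2: integral(f_8) = integral(11.22x, 0, 0.713012) + integral(8, 0.713012, 1)
       = 11.22*0.713012^2/2 + 8*(1 - 0.713012)
       = 2.85205 + 2.2959
       = 5.14795
Step 3: As n -> infinity, f_n increases to f, so by MCT integral(f_n) -> integral(f) = 11.22/2 = 5.61.
Convergence: integral(f_8) = 5.14795 -> 5.61 as n -> infinity


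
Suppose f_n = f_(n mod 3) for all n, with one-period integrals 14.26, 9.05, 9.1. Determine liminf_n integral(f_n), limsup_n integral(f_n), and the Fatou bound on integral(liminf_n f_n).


The sequence (integral(f_n)) is periodic with period 3, repeating the values 14.26, 9.05, 9.1 indefinitely.
Step 1: For a periodic sequence, every tail (a_m, a_(m+1), ...) contains all 3 period values infinitely often.
Step 2: Hence inf of every tail = min of the period values = min(14.26, 9.05, 9.1) = 9.05.
        liminf_n integral(f_n) = sup over m of (inf of tail from m) = 9.05.
Step 3: Similarly sup of every tail = max of the period values = 14.26.
        limsup_n integral(f_n) = 14.26.
Step 4: Fatou's lemma: integral(liminf_n f_n) <= liminf_n integral(f_n) = 9.05.
        So the integral of the pointwise liminf is at most 9.05.


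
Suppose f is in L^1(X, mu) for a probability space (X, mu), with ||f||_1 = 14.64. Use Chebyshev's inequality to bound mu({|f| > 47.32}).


Chebyshev/Markov inequality: mu(|f| > eps) <= (||f||_p / eps)^p
Step 1: ||f||_1 / eps = 14.64 / 47.32 = 0.309383
Step 2: Raise to power p = 1:
  (0.309383)^1 = 0.309383
Step 3: Therefore mu(|f| > 47.32) <= 0.309383


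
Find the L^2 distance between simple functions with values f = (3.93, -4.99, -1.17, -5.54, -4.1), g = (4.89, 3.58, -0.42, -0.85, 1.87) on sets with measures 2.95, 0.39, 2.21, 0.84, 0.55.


Step 1: Compute differences f_i - g_i:
  3.93 - 4.89 = -0.96
  -4.99 - 3.58 = -8.57
  -1.17 - -0.42 = -0.75
  -5.54 - -0.85 = -4.69
  -4.1 - 1.87 = -5.97
Step 2: Compute |diff|^2 * measure for each set:
  |-0.96|^2 * 2.95 = 0.9216 * 2.95 = 2.71872
  |-8.57|^2 * 0.39 = 73.4449 * 0.39 = 28.643511
  |-0.75|^2 * 2.21 = 0.5625 * 2.21 = 1.243125
  |-4.69|^2 * 0.84 = 21.9961 * 0.84 = 18.476724
  |-5.97|^2 * 0.55 = 35.6409 * 0.55 = 19.602495
Step 3: Sum = 70.684575
Step 4: ||f-g||_2 = (70.684575)^(1/2) = 8.407412


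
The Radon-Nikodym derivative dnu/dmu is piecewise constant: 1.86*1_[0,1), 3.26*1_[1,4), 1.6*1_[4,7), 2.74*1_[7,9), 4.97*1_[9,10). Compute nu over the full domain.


Integrate each piece of the Radon-Nikodym derivative:
Step 1: integral_0^1 1.86 dx = 1.86*(1-0) = 1.86*1 = 1.86
Step 2: integral_1^4 3.26 dx = 3.26*(4-1) = 3.26*3 = 9.78
Step 3: integral_4^7 1.6 dx = 1.6*(7-4) = 1.6*3 = 4.8
Step 4: integral_7^9 2.74 dx = 2.74*(9-7) = 2.74*2 = 5.48
Step 5: integral_9^10 4.97 dx = 4.97*(10-9) = 4.97*1 = 4.97
Total: 1.86 + 9.78 + 4.8 + 5.48 + 4.97 = 26.89


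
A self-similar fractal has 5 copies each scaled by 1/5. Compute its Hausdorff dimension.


For a self-similar set with N copies scaled by 1/r:
dim_H = log(N)/log(r) = log(5)/log(5)
= 1.609438/1.609438
= 1


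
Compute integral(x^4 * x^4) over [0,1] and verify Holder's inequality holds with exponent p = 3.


Step 1: Exact integral of f*g = integral(x^8, 0, 1) = 1/9
     = 0.111111
Step 2: Holder bound with p=3, q=1.5:
  ||f||_p = (integral x^12 dx)^(1/3) = (1/13)^(1/3) = 0.42529
  ||g||_q = (integral x^6 dx)^(1/1.5) = (1/7)^(1/1.5) = 0.273276
Step 3: Holder bound = ||f||_p * ||g||_q = 0.42529 * 0.273276 = 0.116222
Verification: 0.111111 <= 0.116222 (Holder holds)


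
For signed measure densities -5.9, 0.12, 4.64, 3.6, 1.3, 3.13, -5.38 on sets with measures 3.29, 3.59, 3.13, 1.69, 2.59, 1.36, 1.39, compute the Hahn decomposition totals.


Step 1: Compute signed measure on each set:
  Set 1: -5.9 * 3.29 = -19.411
  Set 2: 0.12 * 3.59 = 0.4308
  Set 3: 4.64 * 3.13 = 14.5232
  Set 4: 3.6 * 1.69 = 6.084
  Set 5: 1.3 * 2.59 = 3.367
  Set 6: 3.13 * 1.36 = 4.2568
  Set 7: -5.38 * 1.39 = -7.4782
Step 2: Total signed measure = (-19.411) + (0.4308) + (14.5232) + (6.084) + (3.367) + (4.2568) + (-7.4782)
     = 1.7726
Step 3: Positive part mu+(X) = sum of positive contributions = 28.6618
Step 4: Negative part mu-(X) = |sum of negative contributions| = 26.8892


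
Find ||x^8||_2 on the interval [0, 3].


Step 1: ||f||_2 = (integral_0^3 |x^8|^2 dx)^(1/2)
     = (integral_0^3 x^16 dx)^(1/2)
Step 2: integral_0^3 x^16 dx = [x^17/(17)] from 0 to 3 = 3^17/17
     = 129140163/17 = 7.596480e+06
Step 3: ||f||_2 = (7.596480e+06)^(1/2) = 2756.171289


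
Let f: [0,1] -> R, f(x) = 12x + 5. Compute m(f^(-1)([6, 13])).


f^(-1)([6, 13]) = {x : 6 <= 12x + 5 <= 13}
Solving: (6 - 5)/12 <= x <= (13 - 5)/12
= [0.083333, 0.666667]
Intersecting with [0,1]: [0.083333, 0.666667]
Measure = 0.666667 - 0.083333 = 0.583333


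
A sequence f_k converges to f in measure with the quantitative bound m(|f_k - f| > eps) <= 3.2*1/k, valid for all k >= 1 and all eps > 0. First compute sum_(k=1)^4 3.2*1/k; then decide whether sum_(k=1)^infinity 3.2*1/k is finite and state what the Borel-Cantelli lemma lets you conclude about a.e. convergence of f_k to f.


Step 1: List the terms 3.2*1/k for k = 1 to 4:
  k=1: 3.2
  k=2: 1.6
  k=3: 1.066667
  k=4: 0.8
Step 2: Partial sum = 3.2 + 1.6 + 1.066667 + 0.8
     = 6.666667
Step 3: The full series sum_(k>=1) 3.2*1/k diverges (harmonic series, p = 1; a nonzero constant multiple of a divergent series diverges).
Step 4: The (first) Borel-Cantelli lemma requires a summable sequence of measures, so it does not apply here;
        from this bound alone no conclusion about a.e. convergence can be drawn (convergence in measure still
        gives an a.e.-convergent subsequence, but not a.e. convergence of the whole sequence).
Conclusion: series diverges; Borel-Cantelli is inconclusive about a.e. convergence of f_k.


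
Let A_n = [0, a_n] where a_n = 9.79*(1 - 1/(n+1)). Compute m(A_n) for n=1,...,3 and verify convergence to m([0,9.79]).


By continuity of measure from below: if A_n increases to A, then m(A_n) -> m(A).
Here A = [0, 9.79], so m(A) = 9.79
Step 1: a_1 = 9.79*(1 - 1/2) = 4.895, m(A_1) = 4.895
Step 2: a_2 = 9.79*(1 - 1/3) = 6.5267, m(A_2) = 6.5267
Step 3: a_3 = 9.79*(1 - 1/4) = 7.3425, m(A_3) = 7.3425
Limit: m(A_n) -> m([0,9.79]) = 9.79


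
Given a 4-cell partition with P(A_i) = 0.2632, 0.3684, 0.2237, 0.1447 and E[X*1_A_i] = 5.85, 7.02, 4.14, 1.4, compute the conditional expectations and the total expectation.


For each cell A_i: E[X|A_i] = E[X*1_A_i] / P(A_i)
Step 1: E[X|A_1] = 5.85 / 0.2632 = 22.226444
Step 2: E[X|A_2] = 7.02 / 0.3684 = 19.055375
Step 3: E[X|A_3] = 4.14 / 0.2237 = 18.506929
Step 4: E[X|A_4] = 1.4 / 0.1447 = 9.67519
Verification: E[X] = sum E[X*1_A_i] = 5.85 + 7.02 + 4.14 + 1.4 = 18.41


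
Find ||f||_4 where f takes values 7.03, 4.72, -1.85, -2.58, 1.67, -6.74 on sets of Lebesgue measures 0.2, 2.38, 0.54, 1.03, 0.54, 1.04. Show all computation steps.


Step 1: Compute |f_i|^4 for each value:
  |7.03|^4 = 2442.425357
  |4.72|^4 = 496.327107
  |-1.85|^4 = 11.713506
  |-2.58|^4 = 44.307661
  |1.67|^4 = 7.777963
  |-6.74|^4 = 2063.666842
Step 2: Multiply by measures and sum:
  2442.425357 * 0.2 = 488.485071
  496.327107 * 2.38 = 1181.258514
  11.713506 * 0.54 = 6.325293
  44.307661 * 1.03 = 45.636891
  7.777963 * 0.54 = 4.2001
  2063.666842 * 1.04 = 2146.213515
Sum = 488.485071 + 1181.258514 + 6.325293 + 45.636891 + 4.2001 + 2146.213515 = 3872.119385
Step 3: Take the p-th root:
||f||_4 = (3872.119385)^(1/4) = 7.888368


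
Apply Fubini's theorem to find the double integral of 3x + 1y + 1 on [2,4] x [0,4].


By Fubini, integrate in x first, then y.
Step 1: Fix y, integrate over x in [2,4]:
  integral(3x + 1y + 1, x=2..4)
  = 3*(4^2 - 2^2)/2 + (1y + 1)*(4 - 2)
  = 18 + (1y + 1)*2
  = 18 + 2y + 2
  = 20 + 2y
Step 2: Integrate over y in [0,4]:
  integral(20 + 2y, y=0..4)
  = 20*4 + 2*(4^2 - 0^2)/2
  = 80 + 16
  = 96


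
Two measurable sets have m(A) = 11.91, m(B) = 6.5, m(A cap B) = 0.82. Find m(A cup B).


By inclusion-exclusion: m(A u B) = m(A) + m(B) - m(A n B)
= 11.91 + 6.5 - 0.82
= 17.59


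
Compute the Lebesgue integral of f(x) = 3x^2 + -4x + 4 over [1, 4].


The Lebesgue integral of a Riemann-integrable function agrees with the Riemann integral.
Antiderivative F(x) = (3/3)x^3 + (-4/2)x^2 + 4x
F(4) = (3/3)*4^3 + (-4/2)*4^2 + 4*4
     = (3/3)*64 + (-4/2)*16 + 4*4
     = 64 + -32 + 16
     = 48
F(1) = 3
Integral = F(4) - F(1) = 48 - 3 = 45


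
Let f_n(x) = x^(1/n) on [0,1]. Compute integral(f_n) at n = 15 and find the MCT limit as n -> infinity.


At n = 15: f_15(x) = x^(1/15).
Step 1: integral(x^(1/15), 0, 1) = [x^(1/15+1) / (1/15+1)] from 0 to 1
     = 1 / (1/15 + 1) = 1 / ((15+1)/15) = 15/(15+1)
     = 15/16 = 0.9375
Step 2: As n -> infinity, f_n(x) = x^(1/n) -> 1 for x in (0,1], and f_n is increasing in n.
By MCT, lim_n integral(f_n) = integral(lim_n f_n) = integral(1, 0, 1) = 1.
Step 3: Verify convergence: 15/16 = 0.9375 -> 1


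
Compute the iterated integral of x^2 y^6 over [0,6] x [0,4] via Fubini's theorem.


By Fubini's theorem, the double integral factors as a product of single integrals:
Step 1: integral_0^6 x^2 dx = [x^3/3] from 0 to 6
     = 6^3/3 = 72
Step 2: integral_0^4 y^6 dy = [y^7/7] from 0 to 4
     = 4^7/7 = 2340.571429
Step 3: Double integral = 72 * 2340.571429 = 168521.142857


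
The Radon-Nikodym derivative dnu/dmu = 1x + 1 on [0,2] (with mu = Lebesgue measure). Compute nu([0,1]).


nu(A) = integral_A (dnu/dmu) dmu = integral_0^1 (1x + 1) dx
Step 1: Antiderivative F(x) = (1/2)x^2 + 1x
Step 2: F(1) = (1/2)*1^2 + 1*1 = 0.5 + 1 = 1.5
Step 3: F(0) = (1/2)*0^2 + 1*0 = 0.0 + 0 = 0.0
Step 4: nu([0,1]) = F(1) - F(0) = 1.5 - 0.0 = 1.5


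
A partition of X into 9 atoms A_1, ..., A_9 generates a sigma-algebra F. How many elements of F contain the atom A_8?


Each element of F is a union of some subset S of the 9 atoms.
The element contains A_8 iff A_8 is in S.
So we count subsets S of {A_1,...,A_9} with A_8 in S: choose freely among the other 8 atoms.
Count = 2^(9-1) = 2^8 = 256.


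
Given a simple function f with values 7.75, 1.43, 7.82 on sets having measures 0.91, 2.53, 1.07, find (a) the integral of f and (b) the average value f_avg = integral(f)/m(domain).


Step 1: Integral = sum(value_i * measure_i)
= 7.75*0.91 + 1.43*2.53 + 7.82*1.07
= 7.0525 + 3.6179 + 8.3674
= 19.0378
Step 2: Total measure of domain = 0.91 + 2.53 + 1.07 = 4.51
Step 3: Average value = 19.0378 / 4.51 = 4.221242


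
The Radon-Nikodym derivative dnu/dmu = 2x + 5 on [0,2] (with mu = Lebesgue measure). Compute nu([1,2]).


nu(A) = integral_A (dnu/dmu) dmu = integral_1^2 (2x + 5) dx
Step 1: Antiderivative F(x) = (2/2)x^2 + 5x
Step 2: F(2) = (2/2)*2^2 + 5*2 = 4 + 10 = 14
Step 3: F(1) = (2/2)*1^2 + 5*1 = 1 + 5 = 6
Step 4: nu([1,2]) = F(2) - F(1) = 14 - 6 = 8


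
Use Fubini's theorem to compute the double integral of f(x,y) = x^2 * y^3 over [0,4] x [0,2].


By Fubini's theorem, the double integral factors as a product of single integrals:
Step 1: integral_0^4 x^2 dx = [x^3/3] from 0 to 4
     = 4^3/3 = 21.333333
Step 2: integral_0^2 y^3 dy = [y^4/4] from 0 to 2
     = 2^4/4 = 4
Step 3: Double integral = 21.333333 * 4 = 85.333333


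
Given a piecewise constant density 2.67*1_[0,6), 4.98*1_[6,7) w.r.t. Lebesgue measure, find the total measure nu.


Integrate each piece of the Radon-Nikodym derivative:
Step 1: integral_0^6 2.67 dx = 2.67*(6-0) = 2.67*6 = 16.02
Step 2: integral_6^7 4.98 dx = 4.98*(7-6) = 4.98*1 = 4.98
Total: 16.02 + 4.98 = 21


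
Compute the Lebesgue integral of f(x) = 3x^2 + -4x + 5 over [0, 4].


The Lebesgue integral of a Riemann-integrable function agrees with the Riemann integral.
Antiderivative F(x) = (3/3)x^3 + (-4/2)x^2 + 5x
F(4) = (3/3)*4^3 + (-4/2)*4^2 + 5*4
     = (3/3)*64 + (-4/2)*16 + 5*4
     = 64 + -32 + 20
     = 52
F(0) = 0.0
Integral = F(4) - F(0) = 52 - 0.0 = 52


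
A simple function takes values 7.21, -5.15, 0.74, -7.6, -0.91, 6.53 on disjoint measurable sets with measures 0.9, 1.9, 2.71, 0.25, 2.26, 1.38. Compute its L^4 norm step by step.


Step 1: Compute |f_i|^4 for each value:
  |7.21|^4 = 2702.346653
  |-5.15|^4 = 703.443006
  |0.74|^4 = 0.299866
  |-7.6|^4 = 3336.2176
  |-0.91|^4 = 0.68575
  |6.53|^4 = 1818.246353
Step 2: Multiply by measures and sum:
  2702.346653 * 0.9 = 2432.111988
  703.443006 * 1.9 = 1336.541712
  0.299866 * 2.71 = 0.812636
  3336.2176 * 0.25 = 834.0544
  0.68575 * 2.26 = 1.549794
  1818.246353 * 1.38 = 2509.179967
Sum = 2432.111988 + 1336.541712 + 0.812636 + 834.0544 + 1.549794 + 2509.179967 = 7114.250497
Step 3: Take the p-th root:
||f||_4 = (7114.250497)^(1/4) = 9.184009


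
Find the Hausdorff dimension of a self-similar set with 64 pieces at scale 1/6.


For a self-similar set with N copies scaled by 1/r:
dim_H = log(N)/log(r) = log(64)/log(6)
= 4.158883/1.791759
= 2.321117


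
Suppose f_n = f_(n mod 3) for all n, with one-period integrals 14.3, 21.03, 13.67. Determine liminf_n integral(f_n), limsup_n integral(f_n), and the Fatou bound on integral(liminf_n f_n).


The sequence (integral(f_n)) is periodic with period 3, repeating the values 14.3, 21.03, 13.67 indefinitely.
Step 1: For a periodic sequence, every tail (a_m, a_(m+1), ...) contains all 3 period values infinitely often.
Step 2: Hence inf of every tail = min of the period values = min(14.3, 21.03, 13.67) = 13.67.
        liminf_n integral(f_n) = sup over m of (inf of tail from m) = 13.67.
Step 3: Similarly sup of every tail = max of the period values = 21.03.
        limsup_n integral(f_n) = 21.03.
Step 4: Fatou's lemma: integral(liminf_n f_n) <= liminf_n integral(f_n) = 13.67.
        So the integral of the pointwise liminf is at most 13.67.


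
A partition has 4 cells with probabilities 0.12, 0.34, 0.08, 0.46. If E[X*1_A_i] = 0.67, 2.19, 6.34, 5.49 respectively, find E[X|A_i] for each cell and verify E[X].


For each cell A_i: E[X|A_i] = E[X*1_A_i] / P(A_i)
Step 1: E[X|A_1] = 0.67 / 0.12 = 5.583333
Step 2: E[X|A_2] = 2.19 / 0.34 = 6.441176
Step 3: E[X|A_3] = 6.34 / 0.08 = 79.25
Step 4: E[X|A_4] = 5.49 / 0.46 = 11.934783
Verification: E[X] = sum E[X*1_A_i] = 0.67 + 2.19 + 6.34 + 5.49 = 14.69


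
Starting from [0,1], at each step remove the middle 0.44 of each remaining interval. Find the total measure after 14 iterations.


Step 1: At each step, fraction remaining = 1 - 0.44 = 0.56
Step 2: After 14 steps, measure = (0.56)^14
Result = 2.982857e-04


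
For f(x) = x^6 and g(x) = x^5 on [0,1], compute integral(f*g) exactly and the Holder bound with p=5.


Step 1: Exact integral of f*g = integral(x^11, 0, 1) = 1/12
     = 0.083333
Step 2: Holder bound with p=5, q=1.25:
  ||f||_p = (integral x^30 dx)^(1/5) = (1/31)^(1/5) = 0.503185
  ||g||_q = (integral x^6.25 dx)^(1/1.25) = (1/7.25)^(1/1.25) = 0.204989
Step 3: Holder bound = ||f||_p * ||g||_q = 0.503185 * 0.204989 = 0.103147
Verification: 0.083333 <= 0.103147 (Holder holds)


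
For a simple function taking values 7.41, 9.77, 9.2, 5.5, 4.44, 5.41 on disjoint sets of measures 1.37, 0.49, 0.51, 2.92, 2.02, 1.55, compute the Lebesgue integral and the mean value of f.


Step 1: Integral = sum(value_i * measure_i)
= 7.41*1.37 + 9.77*0.49 + 9.2*0.51 + 5.5*2.92 + 4.44*2.02 + 5.41*1.55
= 10.1517 + 4.7873 + 4.692 + 16.06 + 8.9688 + 8.3855
= 53.0453
Step 2: Total measure of domain = 1.37 + 0.49 + 0.51 + 2.92 + 2.02 + 1.55 = 8.86
Step 3: Average value = 53.0453 / 8.86 = 5.987054


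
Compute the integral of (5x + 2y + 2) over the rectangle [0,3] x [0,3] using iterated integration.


By Fubini, integrate in x first, then y.
Step 1: Fix y, integrate over x in [0,3]:
  integral(5x + 2y + 2, x=0..3)
  = 5*(3^2 - 0^2)/2 + (2y + 2)*(3 - 0)
  = 22.5 + (2y + 2)*3
  = 22.5 + 6y + 6
  = 28.5 + 6y
Step 2: Integrate over y in [0,3]:
  integral(28.5 + 6y, y=0..3)
  = 28.5*3 + 6*(3^2 - 0^2)/2
  = 85.5 + 27
  = 112.5


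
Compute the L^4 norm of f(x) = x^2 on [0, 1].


Step 1: ||f||_4 = (integral_0^1 |x^2|^4 dx)^(1/4)
     = (integral_0^1 x^8 dx)^(1/4)
Step 2: integral_0^1 x^8 dx = [x^9/(9)] from 0 to 1 = 1^9/9
     = 1/9 = 0.111111
Step 3: ||f||_4 = (0.111111)^(1/4) = 0.57735


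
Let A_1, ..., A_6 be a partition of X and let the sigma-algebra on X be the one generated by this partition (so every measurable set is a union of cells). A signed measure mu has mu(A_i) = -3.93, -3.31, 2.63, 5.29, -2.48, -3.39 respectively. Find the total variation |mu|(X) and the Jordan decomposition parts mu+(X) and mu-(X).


Step 1: Every measurable set is a union of atoms (the cells / points), so a Hahn decomposition is
  obtained by grouping atoms by sign: P = union of atoms with mu > 0, N = union of the remaining atoms.
  Atoms in P (indices): 3, 4;  atoms in N (indices): 1, 2, 5, 6
  Positive values: 2.63, 5.29
  Negative values: -3.93, -3.31, -2.48, -3.39
Step 2: mu+(X) = mu(P) = sum of positive atom values = 7.92
Step 3: mu-(X) = -mu(N) = sum of |negative atom values| = 13.11
Step 4: |mu|(X) = mu+(X) + mu-(X) = 7.92 + 13.11 = 21.03


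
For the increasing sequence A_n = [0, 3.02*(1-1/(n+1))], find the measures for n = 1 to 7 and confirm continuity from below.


By continuity of measure from below: if A_n increases to A, then m(A_n) -> m(A).
Here A = [0, 3.02], so m(A) = 3.02
Step 1: a_1 = 3.02*(1 - 1/2) = 1.51, m(A_1) = 1.51
Step 2: a_2 = 3.02*(1 - 1/3) = 2.0133, m(A_2) = 2.0133
Step 3: a_3 = 3.02*(1 - 1/4) = 2.265, m(A_3) = 2.265
Step 4: a_4 = 3.02*(1 - 1/5) = 2.416, m(A_4) = 2.416
Step 5: a_5 = 3.02*(1 - 1/6) = 2.5167, m(A_5) = 2.5167
Step 6: a_6 = 3.02*(1 - 1/7) = 2.5886, m(A_6) = 2.5886
Step 7: a_7 = 3.02*(1 - 1/8) = 2.6425, m(A_7) = 2.6425
Limit: m(A_n) -> m([0,3.02]) = 3.02


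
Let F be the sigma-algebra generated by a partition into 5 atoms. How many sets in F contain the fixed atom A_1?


Each element of F is a union of some subset S of the 5 atoms.
The element contains A_1 iff A_1 is in S.
So we count subsets S of {A_1,...,A_5} with A_1 in S: choose freely among the other 4 atoms.
Count = 2^(5-1) = 2^4 = 16.


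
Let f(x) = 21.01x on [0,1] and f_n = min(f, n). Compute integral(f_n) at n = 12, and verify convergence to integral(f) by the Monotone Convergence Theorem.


f(x) = 21.01x on [0,1]; f_n(x) = min(21.01x, n). At n = 12:
Step 1: f(x) reaches 12 at x = 12/21.01 = 0.571157
Step 2: integral(f_12) = integral(21.01x, 0, 0.571157) + integral(12, 0.571157, 1)
       = 21.01*0.571157^2/2 + 12*(1 - 0.571157)
       = 3.42694 + 5.146121
       = 8.57306
Step 3: As n -> infinity, f_n increases to f, so by MCT integral(f_n) -> integral(f) = 21.01/2 = 10.505.
Convergence: integral(f_12) = 8.57306 -> 10.505 as n -> infinity


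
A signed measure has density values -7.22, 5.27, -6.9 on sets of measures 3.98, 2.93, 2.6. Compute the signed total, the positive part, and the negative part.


Step 1: Compute signed measure on each set:
  Set 1: -7.22 * 3.98 = -28.7356
  Set 2: 5.27 * 2.93 = 15.4411
  Set 3: -6.9 * 2.6 = -17.94
Step 2: Total signed measure = (-28.7356) + (15.4411) + (-17.94)
     = -31.2345
Step 3: Positive part mu+(X) = sum of positive contributions = 15.4411
Step 4: Negative part mu-(X) = |sum of negative contributions| = 46.6756


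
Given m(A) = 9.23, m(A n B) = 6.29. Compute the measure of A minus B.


m(A \ B) = m(A) - m(A n B)
= 9.23 - 6.29
= 2.94


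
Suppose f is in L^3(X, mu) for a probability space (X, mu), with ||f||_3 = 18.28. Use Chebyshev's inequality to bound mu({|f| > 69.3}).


Chebyshev/Markov inequality: mu(|f| > eps) <= (||f||_p / eps)^p
Step 1: ||f||_3 / eps = 18.28 / 69.3 = 0.263781
Step 2: Raise to power p = 3:
  (0.263781)^3 = 0.018354
Step 3: Therefore mu(|f| > 69.3) <= 0.018354


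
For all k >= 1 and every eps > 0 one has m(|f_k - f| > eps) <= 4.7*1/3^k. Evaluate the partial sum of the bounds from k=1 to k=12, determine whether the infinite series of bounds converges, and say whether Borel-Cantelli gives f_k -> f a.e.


Step 1: List the terms 4.7*1/3^k for k = 1 to 12:
  k=1: 1.566667
  k=2: 0.522222
  k=3: 0.174074
  k=4: 0.058025
  k=5: 0.019342
  k=6: 0.006447
  k=7: 0.002149
  k=8: 7.163542e-04
  k=9: 2.387847e-04
  k=10: 7.959491e-05
  k=11: 2.653164e-05
  k=12: 8.843879e-06
Step 2: Partial sum = 1.566667 + 0.522222 + 0.174074 + 0.058025 + 0.019342 + 0.006447 + 0.002149 + 7.163542e-04 + 2.387847e-04 + 7.959491e-05 + 2.653164e-05 + 8.843879e-06
     = 2.349996
Step 3: The full series sum_(k>=1) 4.7*1/3^k converges (geometric series with ratio 1/3 < 1; a constant multiple of a convergent series converges).
Step 4: Fix eps > 0. Since sum_k m(|f_k - f| > eps) < infinity, the Borel-Cantelli lemma gives
        m(limsup_k {|f_k - f| > eps}) = 0, i.e. for a.e. x, |f_k(x) - f(x)| <= eps for all large k.
        Applying this with eps = 1/j for j = 1, 2, ... and intersecting the countably many full-measure sets,
        for a.e. x we get limsup_k |f_k(x) - f(x)| <= 1/j for every j, hence f_k -> f almost everywhere.
Conclusion: series converges; Borel-Cantelli yields f_k -> f a.e.


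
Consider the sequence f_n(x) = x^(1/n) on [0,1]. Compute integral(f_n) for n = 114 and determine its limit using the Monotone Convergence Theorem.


At n = 114: f_114(x) = x^(1/114).
Step 1: integral(x^(1/114), 0, 1) = [x^(1/114+1) / (1/114+1)] from 0 to 1
     = 1 / (1/114 + 1) = 1 / ((114+1)/114) = 114/(114+1)
     = 114/115 = 0.991304
Step 2: As n -> infinity, f_n(x) = x^(1/n) -> 1 for x in (0,1], and f_n is increasing in n.
By MCT, lim_n integral(f_n) = integral(lim_n f_n) = integral(1, 0, 1) = 1.
Step 3: Verify convergence: 114/115 = 0.991304 -> 1


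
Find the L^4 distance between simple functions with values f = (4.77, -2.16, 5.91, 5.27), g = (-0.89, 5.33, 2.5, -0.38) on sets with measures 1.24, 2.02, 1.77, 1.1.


Step 1: Compute differences f_i - g_i:
  4.77 - -0.89 = 5.66
  -2.16 - 5.33 = -7.49
  5.91 - 2.5 = 3.41
  5.27 - -0.38 = 5.65
Step 2: Compute |diff|^4 * measure for each set:
  |5.66|^4 * 1.24 = 1026.279667 * 1.24 = 1272.586788
  |-7.49|^4 * 2.02 = 3147.22122 * 2.02 = 6357.386864
  |3.41|^4 * 1.77 = 135.21271 * 1.77 = 239.326496
  |5.65|^4 * 1.1 = 1019.046006 * 1.1 = 1120.950607
Step 3: Sum = 8990.250755
Step 4: ||f-g||_4 = (8990.250755)^(1/4) = 9.737399


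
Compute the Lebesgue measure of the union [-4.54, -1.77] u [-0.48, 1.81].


For pairwise disjoint intervals, m(union) = sum of lengths.
= (-1.77 - -4.54) + (1.81 - -0.48)
= 2.77 + 2.29
= 5.06


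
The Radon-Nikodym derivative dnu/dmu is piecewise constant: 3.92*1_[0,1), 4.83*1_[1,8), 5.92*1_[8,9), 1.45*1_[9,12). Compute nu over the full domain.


Integrate each piece of the Radon-Nikodym derivative:
Step 1: integral_0^1 3.92 dx = 3.92*(1-0) = 3.92*1 = 3.92
Step 2: integral_1^8 4.83 dx = 4.83*(8-1) = 4.83*7 = 33.81
Step 3: integral_8^9 5.92 dx = 5.92*(9-8) = 5.92*1 = 5.92
Step 4: integral_9^12 1.45 dx = 1.45*(12-9) = 1.45*3 = 4.35
Total: 3.92 + 33.81 + 5.92 + 4.35 = 48


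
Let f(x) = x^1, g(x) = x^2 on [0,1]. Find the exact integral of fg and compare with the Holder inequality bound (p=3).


Step 1: Exact integral of f*g = integral(x^3, 0, 1) = 1/4
     = 0.25
Step 2: Holder bound with p=3, q=1.5:
  ||f||_p = (integral x^3 dx)^(1/3) = (1/4)^(1/3) = 0.629961
  ||g||_q = (integral x^3 dx)^(1/1.5) = (1/4)^(1/1.5) = 0.39685
Step 3: Holder bound = ||f||_p * ||g||_q = 0.629961 * 0.39685 = 0.25
Verification: 0.25 <= 0.25 (Holder holds)


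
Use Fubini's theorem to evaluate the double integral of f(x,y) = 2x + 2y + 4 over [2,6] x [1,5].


By Fubini, integrate in x first, then y.
Step 1: Fix y, integrate over x in [2,6]:
  integral(2x + 2y + 4, x=2..6)
  = 2*(6^2 - 2^2)/2 + (2y + 4)*(6 - 2)
  = 32 + (2y + 4)*4
  = 32 + 8y + 16
  = 48 + 8y
Step 2: Integrate over y in [1,5]:
  integral(48 + 8y, y=1..5)
  = 48*4 + 8*(5^2 - 1^2)/2
  = 192 + 96
  = 288


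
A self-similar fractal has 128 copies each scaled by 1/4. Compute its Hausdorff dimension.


For a self-similar set with N copies scaled by 1/r:
dim_H = log(N)/log(r) = log(128)/log(4)
= 4.85203/1.386294
= 3.5


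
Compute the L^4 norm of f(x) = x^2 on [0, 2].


Step 1: ||f||_4 = (integral_0^2 |x^2|^4 dx)^(1/4)
     = (integral_0^2 x^8 dx)^(1/4)
Step 2: integral_0^2 x^8 dx = [x^9/(9)] from 0 to 2 = 2^9/9
     = 512/9 = 56.888889
Step 3: ||f||_4 = (56.888889)^(1/4) = 2.746356


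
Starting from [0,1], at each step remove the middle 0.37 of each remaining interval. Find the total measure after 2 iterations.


Step 1: At each step, fraction remaining = 1 - 0.37 = 0.63
Step 2: After 2 steps, measure = (0.63)^2
Step 3: Computing the power step by step:
  After step 1: 0.63
  After step 2: 0.3969
Result = 0.3969


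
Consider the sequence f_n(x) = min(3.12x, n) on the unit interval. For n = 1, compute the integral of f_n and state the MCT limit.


f(x) = 3.12x on [0,1]; f_n(x) = min(3.12x, n). At n = 1:
Step 1: f(x) reaches 1 at x = 1/3.12 = 0.320513
Step 2: integral(f_1) = integral(3.12x, 0, 0.320513) + integral(1, 0.320513, 1)
       = 3.12*0.320513^2/2 + 1*(1 - 0.320513)
       = 0.160256 + 0.679487
       = 0.839744
Step 3: As n -> infinity, f_n increases to f, so by MCT integral(f_n) -> integral(f) = 3.12/2 = 1.56.
Convergence: integral(f_1) = 0.839744 -> 1.56 as n -> infinity


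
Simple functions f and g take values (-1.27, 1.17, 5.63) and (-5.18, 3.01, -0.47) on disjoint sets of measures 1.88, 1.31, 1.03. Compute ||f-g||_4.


Step 1: Compute differences f_i - g_i:
  -1.27 - -5.18 = 3.91
  1.17 - 3.01 = -1.84
  5.63 - -0.47 = 6.1
Step 2: Compute |diff|^4 * measure for each set:
  |3.91|^4 * 1.88 = 233.726002 * 1.88 = 439.404883
  |-1.84|^4 * 1.31 = 11.462287 * 1.31 = 15.015596
  |6.1|^4 * 1.03 = 1384.5841 * 1.03 = 1426.121623
Step 3: Sum = 1880.542102
Step 4: ||f-g||_4 = (1880.542102)^(1/4) = 6.585227


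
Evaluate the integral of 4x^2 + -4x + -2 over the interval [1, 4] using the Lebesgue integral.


The Lebesgue integral of a Riemann-integrable function agrees with the Riemann integral.
Antiderivative F(x) = (4/3)x^3 + (-4/2)x^2 + -2x
F(4) = (4/3)*4^3 + (-4/2)*4^2 + -2*4
     = (4/3)*64 + (-4/2)*16 + -2*4
     = 85.333333 + -32 + -8
     = 45.333333
F(1) = -2.666667
Integral = F(4) - F(1) = 45.333333 - -2.666667 = 48


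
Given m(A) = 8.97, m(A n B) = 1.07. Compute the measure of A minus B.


m(A \ B) = m(A) - m(A n B)
= 8.97 - 1.07
= 7.9


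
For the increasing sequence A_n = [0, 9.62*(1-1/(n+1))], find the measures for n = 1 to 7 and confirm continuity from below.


By continuity of measure from below: if A_n increases to A, then m(A_n) -> m(A).
Here A = [0, 9.62], so m(A) = 9.62
Step 1: a_1 = 9.62*(1 - 1/2) = 4.81, m(A_1) = 4.81
Step 2: a_2 = 9.62*(1 - 1/3) = 6.4133, m(A_2) = 6.4133
Step 3: a_3 = 9.62*(1 - 1/4) = 7.215, m(A_3) = 7.215
Step 4: a_4 = 9.62*(1 - 1/5) = 7.696, m(A_4) = 7.696
Step 5: a_5 = 9.62*(1 - 1/6) = 8.0167, m(A_5) = 8.0167
Step 6: a_6 = 9.62*(1 - 1/7) = 8.2457, m(A_6) = 8.2457
Step 7: a_7 = 9.62*(1 - 1/8) = 8.4175, m(A_7) = 8.4175
Limit: m(A_n) -> m([0,9.62]) = 9.62
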